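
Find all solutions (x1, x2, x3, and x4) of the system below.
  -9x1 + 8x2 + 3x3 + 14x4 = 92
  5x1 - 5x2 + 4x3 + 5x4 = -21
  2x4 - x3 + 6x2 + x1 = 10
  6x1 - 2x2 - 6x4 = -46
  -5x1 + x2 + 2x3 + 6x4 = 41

x1 = -5, x2 = 2, x3 = 1, x4 = 2

Row-reduce the augmented matrix:
R1 ← R1 / (-9).
R2 ← R2 − 5·R1.
R3 ← R3 − 1·R1.
R4 ← R4 − 6·R1.
R5 ← R5 + 5·R1.
R2 ← R2 / (-5/9).
R1 ← R1 + 8/9·R2.
R3 ← R3 − 62/9·R2.
R4 ← R4 − 10/3·R2.
R5 ← R5 + 31/9·R2.
R3 ← R3 / (348/5).
R1 ← R1 + 47/5·R3.
R2 ← R2 + 51/5·R3.
R4 ← R4 − 36·R3.
R5 ← R5 + 174/5·R3.
R4 ← R4 / (-110/29).
R1 ← R1 + 7/58·R4.
R2 ← R2 − 43/58·R4.
R3 ← R3 − 135/58·R4.
R5 reduces to 0 = 0, so the extra equation is consistent.
Reading off the reduced rows gives x1 = -5, x2 = 2, x3 = 1, x4 = 2.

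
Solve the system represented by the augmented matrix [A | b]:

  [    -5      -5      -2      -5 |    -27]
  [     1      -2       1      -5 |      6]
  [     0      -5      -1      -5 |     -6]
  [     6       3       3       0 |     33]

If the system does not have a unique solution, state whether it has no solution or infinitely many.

infinitely many solutions

Row-reduce:
R1 ← R1 / (-5).
R2 ← R2 − 1·R1.
R4 ← R4 − 6·R1.
R2 ← R2 / (-3).
R1 ← R1 − 1·R2.
R3 ← R3 + 5·R2.
R4 ← R4 + 3·R2.
R3 ← R3 / (-2).
R1 ← R1 − 3/5·R3.
R2 ← R2 + 1/5·R3.
Rank is 3 with 4 unknowns, leaving x_4 free.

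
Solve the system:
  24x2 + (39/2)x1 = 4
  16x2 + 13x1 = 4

Row-reduce:
R1 ← R1 / (39/2).
R2 ← R2 − 13·R1.
Row 2 reduces to 0 = 4/3, a contradiction. The system is inconsistent.

no solution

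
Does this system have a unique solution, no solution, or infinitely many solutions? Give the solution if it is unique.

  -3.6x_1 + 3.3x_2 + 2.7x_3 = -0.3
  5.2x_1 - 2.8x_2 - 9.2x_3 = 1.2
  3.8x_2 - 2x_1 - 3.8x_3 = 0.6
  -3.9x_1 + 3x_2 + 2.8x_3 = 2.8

x_1 = -6, x_2 = -5, x_3 = -2

Row-reduce the augmented matrix:
R1 ← R1 / (-18/5).
R2 ← R2 − 26/5·R1.
R3 ← R3 + 2·R1.
R4 ← R4 + 39/10·R1.
R2 ← R2 / (59/30).
R1 ← R1 + 11/12·R2.
R3 ← R3 − 59/30·R2.
R4 ← R4 + 23/40·R2.
Swap R3 and R4.
R3 ← R3 / (-494/295).
R1 ← R1 + 190/59·R3.
R2 ← R2 + 159/59·R3.
R4 reduces to 0 = 0, so the extra equation is consistent.
Reading off the reduced rows gives x_1 = -6, x_2 = -5, x_3 = -2.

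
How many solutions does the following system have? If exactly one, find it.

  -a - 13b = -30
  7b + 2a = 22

From equation 1: a = 30 − 13·b.
Substitute into equation 2 and solve: b = 2.
Then a = 4.

a = 4, b = 2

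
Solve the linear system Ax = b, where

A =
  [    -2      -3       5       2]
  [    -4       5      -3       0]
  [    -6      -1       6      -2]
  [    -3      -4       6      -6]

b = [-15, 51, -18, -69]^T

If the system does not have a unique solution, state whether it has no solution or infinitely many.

x_1 = -3, x_2 = 6, x_3 = -3, x_4 = 6

Row-reduce the augmented matrix:
R1 ← R1 / (-2).
R2 ← R2 + 4·R1.
R3 ← R3 + 6·R1.
R4 ← R4 + 3·R1.
R2 ← R2 / (11).
R1 ← R1 − 3/2·R2.
R3 ← R3 − 8·R2.
R4 ← R4 − 1/2·R2.
R3 ← R3 / (5/11).
R1 ← R1 + 8/11·R3.
R2 ← R2 + 13/11·R3.
R4 ← R4 + 10/11·R3.
R4 ← R4 / (-19).
R1 ← R1 + 43/5·R4.
R2 ← R2 + 68/5·R4.
R3 ← R3 + 56/5·R4.
Reading off the reduced rows gives x_1 = -3, x_2 = 6, x_3 = -3, x_4 = 6.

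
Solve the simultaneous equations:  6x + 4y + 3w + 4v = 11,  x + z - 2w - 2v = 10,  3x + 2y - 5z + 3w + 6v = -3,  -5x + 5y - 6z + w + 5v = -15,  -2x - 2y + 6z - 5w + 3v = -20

x = 3, y = 2, z = -1, w = -1, v = -3

Row-reduce the augmented matrix:
R1 ← R1 / (6).
R2 ← R2 − 1·R1.
R3 ← R3 − 3·R1.
R4 ← R4 + 5·R1.
R5 ← R5 + 2·R1.
R2 ← R2 / (-2/3).
R1 ← R1 − 2/3·R2.
R4 ← R4 − 25/3·R2.
R5 ← R5 + 2/3·R2.
R3 ← R3 / (-5).
R1 ← R1 − 1·R3.
R2 ← R2 + 3/2·R3.
R4 ← R4 − 13/2·R3.
R5 ← R5 − 5·R3.
R4 ← R4 / (-129/5).
R1 ← R1 + 17/10·R4.
R2 ← R2 − 33/10·R4.
R3 ← R3 + 3/10·R4.
R5 ← R5 / (11).
R1 ← R1 − 9/86·R5.
R2 ← R2 − 23/86·R5.
R3 ← R3 + 49/86·R5.
R4 ← R4 − 33/43·R5.
Reading off the reduced rows gives x = 3, y = 2, z = -1, w = -1, v = -3.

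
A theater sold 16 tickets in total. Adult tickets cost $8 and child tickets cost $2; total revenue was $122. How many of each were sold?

adult tickets: 15, child tickets: 1

Let a = adult tickets, c = child tickets.
  a + c = 16
  8a + 2c = 122
Row-reduce the augmented matrix:
R2 ← R2 − 8·R1.
R2 ← R2 / (-6).
R1 ← R1 − 1·R2.
Reading off the reduced rows gives a = 15, c = 1.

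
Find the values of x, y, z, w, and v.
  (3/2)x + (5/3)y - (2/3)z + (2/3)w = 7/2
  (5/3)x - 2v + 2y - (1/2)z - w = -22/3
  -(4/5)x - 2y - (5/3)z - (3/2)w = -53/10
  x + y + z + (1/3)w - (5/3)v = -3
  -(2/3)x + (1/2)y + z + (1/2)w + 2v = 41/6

Row-reduce the augmented matrix:
R1 ← R1 / (3/2).
R2 ← R2 − 5/3·R1.
R3 ← R3 + 4/5·R1.
R4 ← R4 − 1·R1.
R5 ← R5 + 2/3·R1.
R2 ← R2 / (4/27).
R1 ← R1 − 10/9·R2.
R3 ← R3 + 10/9·R2.
R4 ← R4 + 1/9·R2.
R5 ← R5 − 67/54·R2.
R3 ← R3 / (-13/60).
R1 ← R1 + 9/4·R3.
R2 ← R2 − 13/8·R3.
R4 ← R4 − 13/8·R3.
R5 ← R5 + 21/16·R3.
R4 ← R4 / (-1295/12).
R1 ← R1 − 4185/26·R4.
R2 ← R2 + 473/4·R4.
R3 ← R3 − 852/13·R4.
R5 ← R5 − 10545/104·R4.
R5 ← R5 / (171/182).
R1 ← R1 + 5898/3367·R5.
R2 ← R2 − 961/1295·R5.
R3 ← R3 + 17076/16835·R5.
R4 ← R4 − 1388/1295·R5.
Reading off the reduced rows gives x = 1, y = 0, z = 0, w = 3, v = 3.

x = 1, y = 0, z = 0, w = 3, v = 3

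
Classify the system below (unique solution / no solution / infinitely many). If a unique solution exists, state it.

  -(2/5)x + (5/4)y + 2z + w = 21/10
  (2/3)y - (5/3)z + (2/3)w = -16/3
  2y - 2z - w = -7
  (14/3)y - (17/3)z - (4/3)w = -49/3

no solution

Row-reduce:
R1 ← R1 / (-2/5).
R2 ← R2 / (2/3).
R1 ← R1 + 25/8·R2.
R3 ← R3 − 2·R2.
R4 ← R4 − 14/3·R2.
R3 ← R3 / (3).
R1 ← R1 + 205/16·R3.
R2 ← R2 + 5/2·R3.
R4 ← R4 − 6·R3.
Row 4 reduces to 0 = 3, a contradiction. The system is inconsistent.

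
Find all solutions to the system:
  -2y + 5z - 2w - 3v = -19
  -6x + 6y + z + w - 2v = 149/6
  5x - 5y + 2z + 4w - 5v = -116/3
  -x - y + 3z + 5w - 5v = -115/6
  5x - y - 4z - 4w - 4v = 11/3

x = -2, y = 3, z = -3, w = -3/2, v = 1/3

Row-reduce the augmented matrix:
Swap R1 and R2.
R1 ← R1 / (-6).
R3 ← R3 − 5·R1.
R4 ← R4 + 1·R1.
R5 ← R5 − 5·R1.
R2 ← R2 / (-2).
R1 ← R1 + 1·R2.
R4 ← R4 + 2·R2.
R5 ← R5 − 4·R2.
R3 ← R3 / (17/6).
R1 ← R1 + 8/3·R3.
R2 ← R2 + 5/2·R3.
R4 ← R4 + 13/6·R3.
R5 ← R5 − 41/6·R3.
R4 ← R4 / (179/17).
R1 ← R1 − 183/34·R4.
R2 ← R2 − 179/34·R4.
R3 ← R3 − 29/17·R4.
R5 ← R5 + 320/17·R4.
R5 ← R5 / (-1375/179).
R1 ← R1 + 176/179·R5.
R2 ← R2 + 1·R5.
R3 ← R3 + 225/179·R5.
R4 ← R4 + 115/179·R5.
Reading off the reduced rows gives x = -2, y = 3, z = -3, w = -3/2, v = 1/3.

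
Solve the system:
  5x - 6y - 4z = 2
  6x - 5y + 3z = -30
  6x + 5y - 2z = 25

x = 0, y = 3, z = -5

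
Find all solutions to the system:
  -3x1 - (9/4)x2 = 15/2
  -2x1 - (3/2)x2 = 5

infinitely many solutions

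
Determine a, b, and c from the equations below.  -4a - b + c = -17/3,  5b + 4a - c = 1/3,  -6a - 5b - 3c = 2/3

a = 3/2, b = -4/3, c = -1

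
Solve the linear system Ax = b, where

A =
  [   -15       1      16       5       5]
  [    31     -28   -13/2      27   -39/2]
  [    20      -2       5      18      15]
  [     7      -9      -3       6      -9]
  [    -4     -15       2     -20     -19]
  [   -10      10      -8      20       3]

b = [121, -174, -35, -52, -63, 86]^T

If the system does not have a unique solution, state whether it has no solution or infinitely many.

no solution

Row-reduce:
R1 ← R1 / (-15).
R2 ← R2 − 31·R1.
R3 ← R3 − 20·R1.
R4 ← R4 − 7·R1.
R5 ← R5 + 4·R1.
R6 ← R6 + 10·R1.
R2 ← R2 / (-389/15).
R1 ← R1 + 1/15·R2.
R3 ← R3 + 2/3·R2.
R4 ← R4 + 128/15·R2.
R5 ← R5 + 229/15·R2.
R6 ← R6 − 28/3·R2.
R3 ← R3 / (9978/389).
R1 ← R1 + 883/778·R3.
R2 ← R2 + 797/778·R3.
R4 ← R4 + 1663/389·R3.
R5 ← R5 + 13931/778·R3.
R6 ← R6 + 3542/389·R3.
Swap R4 and R5.
R4 ← R4 / (-89009/3326).
R1 ← R1 − 2061/3326·R4.
R2 ← R2 + 1639/3326·R4.
R3 ← R3 − 1537/1663·R4.
R6 ← R6 − 64056/1663·R4.
Swap R5 and R6.
R5 ← R5 / (413903/89009).
R1 ← R1 − 59415/89009·R5.
R2 ← R2 − 108743/89009·R5.
R3 ← R3 − 77087/89009·R5.
R4 ← R4 + 1173/89009·R5.
Row 6 reduces to 0 = 1/6, a contradiction. The system is inconsistent.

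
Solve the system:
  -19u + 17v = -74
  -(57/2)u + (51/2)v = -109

no solution

Row-reduce:
R1 ← R1 / (-19).
R2 ← R2 + 57/2·R1.
Row 2 reduces to 0 = 2, a contradiction. The system is inconsistent.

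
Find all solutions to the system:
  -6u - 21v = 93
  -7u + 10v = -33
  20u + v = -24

no solution

Row-reduce:
R1 ← R1 / (-6).
R2 ← R2 + 7·R1.
R3 ← R3 − 20·R1.
R2 ← R2 / (69/2).
R1 ← R1 − 7/2·R2.
R3 ← R3 + 69·R2.
Row 3 reduces to 0 = 3, a contradiction. The system is inconsistent.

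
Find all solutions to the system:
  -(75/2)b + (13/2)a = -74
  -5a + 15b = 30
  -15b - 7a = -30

Row-reduce:
R1 ← R1 / (13/2).
R2 ← R2 + 5·R1.
R3 ← R3 + 7·R1.
R2 ← R2 / (-180/13).
R1 ← R1 + 75/13·R2.
R3 ← R3 + 720/13·R2.
Row 3 reduces to 0 = -2, a contradiction. The system is inconsistent.

no solution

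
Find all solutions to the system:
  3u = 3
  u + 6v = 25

From equation 2: u = 25 − 6·v.
Substitute into equation 1 and solve: v = 4.
Then u = 1.

u = 1, v = 4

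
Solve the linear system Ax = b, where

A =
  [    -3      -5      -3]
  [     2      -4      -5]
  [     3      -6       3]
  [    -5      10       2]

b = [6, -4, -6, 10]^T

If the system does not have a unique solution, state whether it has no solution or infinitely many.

Row-reduce the augmented matrix:
R1 ← R1 / (-3).
R2 ← R2 − 2·R1.
R3 ← R3 − 3·R1.
R4 ← R4 + 5·R1.
R2 ← R2 / (-22/3).
R1 ← R1 − 5/3·R2.
R3 ← R3 + 11·R2.
R4 ← R4 − 55/3·R2.
R3 ← R3 / (21/2).
R1 ← R1 + 13/22·R3.
R2 ← R2 − 21/22·R3.
R4 ← R4 + 21/2·R3.
R4 reduces to 0 = 0, so the extra equation is consistent.
Reading off the reduced rows gives x_1 = -2, x_2 = 0, x_3 = 0.

x_1 = -2, x_2 = 0, x_3 = 0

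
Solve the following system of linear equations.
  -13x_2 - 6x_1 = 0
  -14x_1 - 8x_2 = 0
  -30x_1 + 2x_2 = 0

x_1 = 0, x_2 = 0

Row-reduce the augmented matrix:
R1 ← R1 / (-6).
R2 ← R2 + 14·R1.
R3 ← R3 + 30·R1.
R2 ← R2 / (67/3).
R1 ← R1 − 13/6·R2.
R3 ← R3 − 67·R2.
R3 reduces to 0 = 0, so the extra equation is consistent.
Reading off the reduced rows gives x_1 = 0, x_2 = 0.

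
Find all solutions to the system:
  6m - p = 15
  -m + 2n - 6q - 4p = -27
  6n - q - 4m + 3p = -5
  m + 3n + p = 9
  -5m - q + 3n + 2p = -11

no solution

Row-reduce:
R1 ← R1 / (6).
R2 ← R2 + 1·R1.
R3 ← R3 + 4·R1.
R4 ← R4 − 1·R1.
R5 ← R5 + 5·R1.
R2 ← R2 / (2).
R3 ← R3 − 6·R2.
R4 ← R4 − 3·R2.
R5 ← R5 − 3·R2.
R3 ← R3 / (89/6).
R1 ← R1 + 1/6·R3.
R2 ← R2 + 25/12·R3.
R4 ← R4 − 89/12·R3.
R5 ← R5 − 89/12·R3.
R4 ← R4 / (1/2).
R1 ← R1 − 17/89·R4.
R2 ← R2 + 109/178·R4.
R3 ← R3 − 102/89·R4.
R5 ← R5 + 1/2·R4.
Row 5 reduces to 0 = 3, a contradiction. The system is inconsistent.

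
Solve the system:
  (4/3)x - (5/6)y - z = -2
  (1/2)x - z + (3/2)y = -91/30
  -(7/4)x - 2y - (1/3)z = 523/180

x = -1, y = -4/5, z = 4/3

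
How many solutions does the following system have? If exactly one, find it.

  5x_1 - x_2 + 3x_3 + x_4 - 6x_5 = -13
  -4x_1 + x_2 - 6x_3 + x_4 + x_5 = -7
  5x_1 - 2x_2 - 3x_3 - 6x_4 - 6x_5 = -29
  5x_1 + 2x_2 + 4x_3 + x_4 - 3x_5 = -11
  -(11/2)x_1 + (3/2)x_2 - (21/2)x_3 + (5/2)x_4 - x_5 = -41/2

infinitely many solutions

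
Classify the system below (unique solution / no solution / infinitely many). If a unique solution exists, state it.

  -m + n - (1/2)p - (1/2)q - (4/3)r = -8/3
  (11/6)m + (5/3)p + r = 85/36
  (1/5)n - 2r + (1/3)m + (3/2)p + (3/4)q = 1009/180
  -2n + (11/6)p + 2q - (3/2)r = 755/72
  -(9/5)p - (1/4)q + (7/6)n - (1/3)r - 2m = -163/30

Row-reduce the augmented matrix:
R1 ← R1 / (-1).
R2 ← R2 − 11/6·R1.
R3 ← R3 − 1/3·R1.
R5 ← R5 + 2·R1.
R2 ← R2 / (11/6).
R1 ← R1 + 1·R2.
R3 ← R3 − 8/15·R2.
R4 ← R4 + 2·R2.
R5 ← R5 + 5/6·R2.
R3 ← R3 / (184/165).
R1 ← R1 − 10/11·R3.
R2 ← R2 − 9/22·R3.
R4 ← R4 − 175/66·R3.
R5 ← R5 + 101/220·R3.
R4 ← R4 / (-1503/1472).
R1 ← R1 + 255/368·R4.
R2 ← R2 + 1195/1472·R4.
R3 ← R3 − 561/736·R4.
R5 ← R5 − 30173/44160·R4.
R5 ← R5 / (542699/270540).
R1 ← R1 − 1528/1503·R5.
R2 ← R2 + 12865/9018·R5.
R3 ← R3 + 779/1503·R5.
R4 ← R4 + 7672/4509·R5.
Reading off the reduced rows gives m = 5/3, n = -1, p = 1/3, q = 3, r = -5/4.

m = 5/3, n = -1, p = 1/3, q = 3, r = -5/4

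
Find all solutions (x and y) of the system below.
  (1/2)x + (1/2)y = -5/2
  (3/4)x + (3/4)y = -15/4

infinitely many solutions

Row-reduce:
R1 ← R1 / (1/2).
R2 ← R2 − 3/4·R1.
Rank is 1 with 2 unknowns, leaving y free.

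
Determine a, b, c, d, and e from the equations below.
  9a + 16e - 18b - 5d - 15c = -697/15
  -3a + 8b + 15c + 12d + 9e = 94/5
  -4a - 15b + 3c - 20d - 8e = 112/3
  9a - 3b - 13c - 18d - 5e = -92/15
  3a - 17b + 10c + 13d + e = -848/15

Row-reduce the augmented matrix:
R1 ← R1 / (9).
R2 ← R2 + 3·R1.
R3 ← R3 + 4·R1.
R4 ← R4 − 9·R1.
R5 ← R5 − 3·R1.
R2 ← R2 / (2).
R1 ← R1 + 2·R2.
R3 ← R3 + 23·R2.
R4 ← R4 − 15·R2.
R5 ← R5 + 11·R2.
R3 ← R3 / (334/3).
R1 ← R1 − 25/3·R3.
R2 ← R2 − 5·R3.
R4 ← R4 + 73·R3.
R5 ← R5 − 70·R3.
R4 ← R4 / (-54415/2004).
R1 ← R1 − 1701/668·R4.
R2 ← R2 − 553/668·R4.
R3 ← R3 − 1739/2004·R4.
R5 ← R5 − 5389/501·R4.
R5 ← R5 / (-2007869/54415).
R1 ← R1 − 101763/54415·R5.
R2 ← R2 + 45516/54415·R5.
R3 ← R3 − 43604/54415·R5.
R4 ← R4 − 42091/54415·R5.
Reading off the reduced rows gives a = -3, b = 8/5, c = 4/3, d = -8/3, e = 1.

a = -3, b = 8/5, c = 4/3, d = -8/3, e = 1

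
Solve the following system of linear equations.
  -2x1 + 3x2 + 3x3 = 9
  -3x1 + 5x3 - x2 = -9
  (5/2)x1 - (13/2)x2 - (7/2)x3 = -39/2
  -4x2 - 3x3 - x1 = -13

no solution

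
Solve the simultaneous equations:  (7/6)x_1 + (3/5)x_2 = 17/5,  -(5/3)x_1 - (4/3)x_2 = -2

x_1 = 6, x_2 = -6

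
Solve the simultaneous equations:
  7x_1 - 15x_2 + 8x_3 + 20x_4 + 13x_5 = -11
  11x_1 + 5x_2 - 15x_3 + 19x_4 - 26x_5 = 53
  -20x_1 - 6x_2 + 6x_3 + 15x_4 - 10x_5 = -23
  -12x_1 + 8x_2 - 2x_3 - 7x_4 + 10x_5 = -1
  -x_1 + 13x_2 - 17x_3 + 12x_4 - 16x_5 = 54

no solution

Row-reduce:
R1 ← R1 / (7).
R2 ← R2 − 11·R1.
R3 ← R3 + 20·R1.
R4 ← R4 + 12·R1.
R5 ← R5 + 1·R1.
R2 ← R2 / (200/7).
R1 ← R1 + 15/7·R2.
R3 ← R3 + 342/7·R2.
R4 ← R4 + 124/7·R2.
R5 ← R5 − 76/7·R2.
R3 ← R3 / (-1829/100).
R1 ← R1 + 37/40·R3.
R2 ← R2 + 193/200·R3.
R4 ← R4 + 269/50·R3.
R5 ← R5 + 269/50·R3.
R4 ← R4 / (8433/1829).
R1 ← R1 + 2373/3658·R4.
R2 ← R2 + 11413/3658·R4.
R3 ← R3 + 5089/1829·R4.
R5 ← R5 − 8433/1829·R4.
Row 5 reduces to 0 = 2, a contradiction. The system is inconsistent.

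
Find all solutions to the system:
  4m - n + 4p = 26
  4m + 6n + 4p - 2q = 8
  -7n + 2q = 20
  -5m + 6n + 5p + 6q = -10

Row-reduce:
R1 ← R1 / (4).
R2 ← R2 − 4·R1.
R4 ← R4 + 5·R1.
R2 ← R2 / (7).
R1 ← R1 + 1/4·R2.
R3 ← R3 + 7·R2.
R4 ← R4 − 19/4·R2.
Swap R3 and R4.
R3 ← R3 / (10).
R1 ← R1 − 1·R3.
Row 4 reduces to 0 = 2, a contradiction. The system is inconsistent.

no solution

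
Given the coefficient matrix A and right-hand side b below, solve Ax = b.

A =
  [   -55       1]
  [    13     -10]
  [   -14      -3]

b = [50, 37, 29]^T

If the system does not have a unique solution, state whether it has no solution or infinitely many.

x_1 = -1, x_2 = -5

Row-reduce the augmented matrix:
R1 ← R1 / (-55).
R2 ← R2 − 13·R1.
R3 ← R3 + 14·R1.
R2 ← R2 / (-537/55).
R1 ← R1 + 1/55·R2.
R3 ← R3 + 179/55·R2.
R3 reduces to 0 = 0, so the extra equation is consistent.
Reading off the reduced rows gives x_1 = -1, x_2 = -5.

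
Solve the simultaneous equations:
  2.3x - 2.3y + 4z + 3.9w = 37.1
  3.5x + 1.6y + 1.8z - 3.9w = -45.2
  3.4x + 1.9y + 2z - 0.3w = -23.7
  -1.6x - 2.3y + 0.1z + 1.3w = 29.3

x = -6, y = -5, z = 4, w = 6

Row-reduce the augmented matrix:
R1 ← R1 / (23/10).
R2 ← R2 − 7/2·R1.
R3 ← R3 − 17/5·R1.
R4 ← R4 + 8/5·R1.
R2 ← R2 / (51/10).
R1 ← R1 + 1·R2.
R3 ← R3 − 53/10·R2.
R4 ← R4 + 39/10·R2.
R3 ← R3 / (187/345).
R1 ← R1 − 62/69·R3.
R2 ← R2 + 58/69·R3.
R4 ← R4 + 91/230·R3.
R4 ← R4 / (-2743/5780).
R1 ← R1 + 2058/289·R4.
R2 ← R2 − 1305/289·R4.
R3 ← R3 − 4431/578·R4.
Reading off the reduced rows gives x = -6, y = -5, z = 4, w = 6.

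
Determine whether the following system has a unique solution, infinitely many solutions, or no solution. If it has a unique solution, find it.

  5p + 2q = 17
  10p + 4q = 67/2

Row-reduce:
R1 ← R1 / (5).
R2 ← R2 − 10·R1.
Row 2 reduces to 0 = -1/2, a contradiction. The system is inconsistent.

no solution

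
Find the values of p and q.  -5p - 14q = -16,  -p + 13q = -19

Row-reduce the augmented matrix:
R1 ← R1 / (-5).
R2 ← R2 + 1·R1.
R2 ← R2 / (79/5).
R1 ← R1 − 14/5·R2.
Reading off the reduced rows gives p = 6, q = -1.

p = 6, q = -1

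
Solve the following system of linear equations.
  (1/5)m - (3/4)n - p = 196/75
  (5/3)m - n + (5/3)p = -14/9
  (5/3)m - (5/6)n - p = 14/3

m = 7/5, n = 0, p = -7/3

Row-reduce the augmented matrix:
R1 ← R1 / (1/5).
R2 ← R2 − 5/3·R1.
R3 ← R3 − 5/3·R1.
R2 ← R2 / (21/4).
R1 ← R1 + 15/4·R2.
R3 ← R3 − 65/12·R2.
R3 ← R3 / (-188/63).
R1 ← R1 − 15/7·R3.
R2 ← R2 − 40/21·R3.
Reading off the reduced rows gives m = 7/5, n = 0, p = -7/3.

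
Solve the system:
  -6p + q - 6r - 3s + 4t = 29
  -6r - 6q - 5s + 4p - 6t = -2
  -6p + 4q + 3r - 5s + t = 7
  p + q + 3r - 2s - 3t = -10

infinitely many solutions

Row-reduce:
R1 ← R1 / (-6).
R2 ← R2 − 4·R1.
R3 ← R3 + 6·R1.
R4 ← R4 − 1·R1.
R2 ← R2 / (-16/3).
R1 ← R1 + 1/6·R2.
R3 ← R3 − 3·R2.
R4 ← R4 − 7/6·R2.
R3 ← R3 / (27/8).
R1 ← R1 − 21/16·R3.
R2 ← R2 − 15/8·R3.
R4 ← R4 + 3/16·R3.
R4 ← R4 / (-157/36).
R1 ← R1 − 109/36·R4.
R2 ← R2 − 83/18·R4.
R3 ← R3 + 95/54·R4.
Rank is 4 with 5 unknowns, leaving t free.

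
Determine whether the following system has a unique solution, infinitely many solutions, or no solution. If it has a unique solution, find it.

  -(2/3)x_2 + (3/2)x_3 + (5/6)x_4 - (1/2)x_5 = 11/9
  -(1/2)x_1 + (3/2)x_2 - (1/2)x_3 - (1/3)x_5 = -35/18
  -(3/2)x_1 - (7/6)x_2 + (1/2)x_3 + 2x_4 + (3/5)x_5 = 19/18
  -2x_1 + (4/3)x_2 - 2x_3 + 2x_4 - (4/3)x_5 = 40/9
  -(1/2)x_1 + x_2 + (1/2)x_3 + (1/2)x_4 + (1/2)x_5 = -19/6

Row-reduce the augmented matrix:
Swap R1 and R2.
R1 ← R1 / (-1/2).
R3 ← R3 + 3/2·R1.
R4 ← R4 + 2·R1.
R5 ← R5 + 1/2·R1.
R2 ← R2 / (-2/3).
R1 ← R1 + 3·R2.
R3 ← R3 + 17/3·R2.
R4 ← R4 + 14/3·R2.
R5 ← R5 + 1/2·R2.
R3 ← R3 / (-43/4).
R1 ← R1 + 23/4·R3.
R2 ← R2 + 9/4·R3.
R4 ← R4 + 21/2·R3.
R5 ← R5 + 1/8·R3.
R4 ← R4 / (146/129).
R1 ← R1 + 133/129·R4.
R2 ← R2 + 8/43·R4.
R3 ← R3 − 61/129·R4.
R5 ← R5 + 17/258·R4.
R5 ← R5 / (443/438).
R1 ← R1 + 2441/1095·R5.
R2 ← R2 + 306/365·R5.
R3 ← R3 − 139/365·R5.
R4 ← R4 + 714/365·R5.
Reading off the reduced rows gives x_1 = 3, x_2 = -4/3, x_3 = -2, x_4 = 3, x_5 = -5/3.

x_1 = 3, x_2 = -4/3, x_3 = -2, x_4 = 3, x_5 = -5/3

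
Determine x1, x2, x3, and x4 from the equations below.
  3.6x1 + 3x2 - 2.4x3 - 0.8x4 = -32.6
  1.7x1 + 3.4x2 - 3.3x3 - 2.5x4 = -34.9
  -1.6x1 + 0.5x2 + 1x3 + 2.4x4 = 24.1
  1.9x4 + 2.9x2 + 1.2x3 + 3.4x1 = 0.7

Row-reduce the augmented matrix:
R1 ← R1 / (18/5).
R2 ← R2 − 17/10·R1.
R3 ← R3 + 8/5·R1.
R4 ← R4 − 17/5·R1.
R2 ← R2 / (119/60).
R1 ← R1 − 5/6·R2.
R3 ← R3 − 11/6·R2.
R4 ← R4 − 1/15·R2.
R3 ← R3 / (1152/595).
R1 ← R1 − 29/119·R3.
R2 ← R2 + 130/119·R3.
R4 ← R4 − 2106/595·R3.
R4 ← R4 / (-1471/320).
R1 ← R1 − 571/3456·R4.
R2 ← R2 − 2057/1728·R4.
R3 ← R3 − 7151/3456·R4.
Reading off the reduced rows gives x1 = -5, x2 = 1, x3 = 6, x4 = 4.

x1 = -5, x2 = 1, x3 = 6, x4 = 4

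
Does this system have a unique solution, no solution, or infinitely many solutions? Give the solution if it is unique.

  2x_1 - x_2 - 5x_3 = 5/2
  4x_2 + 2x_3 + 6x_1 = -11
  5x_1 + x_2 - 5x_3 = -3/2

x_1 = -2, x_2 = 1, x_3 = -3/2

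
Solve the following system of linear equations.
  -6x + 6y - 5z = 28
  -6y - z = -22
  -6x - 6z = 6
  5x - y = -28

x = -5, y = 3, z = 4

Row-reduce the augmented matrix:
R1 ← R1 / (-6).
R3 ← R3 + 6·R1.
R4 ← R4 − 5·R1.
R2 ← R2 / (-6).
R1 ← R1 + 1·R2.
R3 ← R3 + 6·R2.
R4 ← R4 − 4·R2.
Swap R3 and R4.
R3 ← R3 / (-29/6).
R1 ← R1 − 1·R3.
R2 ← R2 − 1/6·R3.
R4 reduces to 0 = 0, so the extra equation is consistent.
Reading off the reduced rows gives x = -5, y = 3, z = 4.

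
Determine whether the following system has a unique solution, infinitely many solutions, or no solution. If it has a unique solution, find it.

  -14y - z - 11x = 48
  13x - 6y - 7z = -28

Row-reduce:
R1 ← R1 / (-11).
R2 ← R2 − 13·R1.
R2 ← R2 / (-248/11).
R1 ← R1 − 14/11·R2.
Rank is 2 with 3 unknowns, leaving z free.

infinitely many solutions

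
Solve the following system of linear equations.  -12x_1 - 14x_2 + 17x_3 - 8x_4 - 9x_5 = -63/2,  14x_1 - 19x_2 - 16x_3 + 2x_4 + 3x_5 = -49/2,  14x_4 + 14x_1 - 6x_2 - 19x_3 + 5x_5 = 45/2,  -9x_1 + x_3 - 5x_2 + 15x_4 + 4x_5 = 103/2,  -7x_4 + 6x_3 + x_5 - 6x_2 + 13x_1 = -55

Row-reduce the augmented matrix:
R1 ← R1 / (-12).
R2 ← R2 − 14·R1.
R3 ← R3 − 14·R1.
R4 ← R4 + 9·R1.
R5 ← R5 − 13·R1.
R2 ← R2 / (-106/3).
R1 ← R1 − 7/6·R2.
R3 ← R3 + 67/3·R2.
R4 ← R4 − 11/2·R2.
R5 ← R5 + 127/6·R2.
R3 ← R3 / (-337/212).
R1 ← R1 + 547/424·R3.
R2 ← R2 + 23/212·R3.
R4 ← R4 + 4729/424·R3.
R5 ← R5 − 9379/424·R3.
R4 ← R4 / (-15302/337).
R1 ← R1 + 2401/337·R4.
R2 ← R2 + 144/337·R4.
R3 ← R3 + 1972/337·R4.
R5 ← R5 − 39822/337·R4.
R5 ← R5 / (183467/7651).
R1 ← R1 + 2669/2186·R5.
R2 ← R2 − 947/7651·R5.
R3 ← R3 + 11047/7651·R5.
R4 ← R4 + 5025/15302·R5.
Reading off the reduced rows gives x_1 = -2, x_2 = 1, x_3 = -1, x_4 = 5/2, x_5 = 1/2.

x_1 = -2, x_2 = 1, x_3 = -1, x_4 = 5/2, x_5 = 1/2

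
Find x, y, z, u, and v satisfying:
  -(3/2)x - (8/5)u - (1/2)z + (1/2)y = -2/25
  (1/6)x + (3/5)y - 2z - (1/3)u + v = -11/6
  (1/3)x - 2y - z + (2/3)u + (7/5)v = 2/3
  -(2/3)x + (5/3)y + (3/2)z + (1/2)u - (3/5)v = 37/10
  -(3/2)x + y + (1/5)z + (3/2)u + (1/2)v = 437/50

Row-reduce the augmented matrix:
R1 ← R1 / (-3/2).
R2 ← R2 − 1/6·R1.
R3 ← R3 − 1/3·R1.
R4 ← R4 + 2/3·R1.
R5 ← R5 + 3/2·R1.
R2 ← R2 / (59/90).
R1 ← R1 + 1/3·R2.
R3 ← R3 + 17/9·R2.
R4 ← R4 − 13/9·R2.
R5 ← R5 − 1/2·R2.
R3 ← R3 / (-415/59).
R1 ← R1 + 42/59·R3.
R2 ← R2 + 185/59·R3.
R4 ← R4 − 2213/354·R3.
R5 ← R5 − 669/295·R3.
R4 ← R4 / (48739/37350).
R1 ← R1 − 1918/2075·R4.
R2 ← R2 + 326/1245·R4.
R3 ← R3 − 1028/6225·R4.
R5 ← R5 − 64643/20750·R4.
R5 ← R5 / (-1552027/1218475).
R1 ← R1 + 30918/48739·R5.
R2 ← R2 + 8877/48739·R5.
R3 ← R3 + 179223/243695·R5.
R4 ← R4 − 37413/48739·R5.
Reading off the reduced rows gives x = -3, y = 0, z = 1/5, u = 14/5, v = 0.

x = -3, y = 0, z = 1/5, u = 14/5, v = 0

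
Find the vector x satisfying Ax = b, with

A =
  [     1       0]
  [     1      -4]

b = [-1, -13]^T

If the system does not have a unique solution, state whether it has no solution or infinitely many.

x_1 = -1, x_2 = 3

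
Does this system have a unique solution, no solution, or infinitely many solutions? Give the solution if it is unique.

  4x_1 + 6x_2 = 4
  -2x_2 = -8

Row-reduce the augmented matrix:
R1 ← R1 / (4).
R2 ← R2 / (-2).
R1 ← R1 − 3/2·R2.
Reading off the reduced rows gives x_1 = -5, x_2 = 4.

x_1 = -5, x_2 = 4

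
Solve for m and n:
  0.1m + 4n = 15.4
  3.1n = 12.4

m = -6, n = 4

Row-reduce the augmented matrix:
R1 ← R1 / (1/10).
R2 ← R2 / (31/10).
R1 ← R1 − 40·R2.
Reading off the reduced rows gives m = -6, n = 4.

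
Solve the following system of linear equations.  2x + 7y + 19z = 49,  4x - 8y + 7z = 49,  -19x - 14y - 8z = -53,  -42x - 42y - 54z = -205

no solution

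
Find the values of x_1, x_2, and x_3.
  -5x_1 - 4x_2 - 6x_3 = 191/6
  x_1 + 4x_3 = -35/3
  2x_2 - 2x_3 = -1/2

Row-reduce the augmented matrix:
R1 ← R1 / (-5).
R2 ← R2 − 1·R1.
R2 ← R2 / (-4/5).
R1 ← R1 − 4/5·R2.
R3 ← R3 − 2·R2.
R3 ← R3 / (5).
R1 ← R1 − 4·R3.
R2 ← R2 + 7/2·R3.
Reading off the reduced rows gives x_1 = -2/3, x_2 = -3, x_3 = -11/4.

x_1 = -2/3, x_2 = -3, x_3 = -11/4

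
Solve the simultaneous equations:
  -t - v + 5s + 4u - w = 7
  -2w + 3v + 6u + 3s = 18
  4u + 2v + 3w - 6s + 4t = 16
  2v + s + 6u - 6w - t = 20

Row-reduce:
R1 ← R1 / (4).
R2 ← R2 − 6·R1.
R3 ← R3 − 4·R1.
R4 ← R4 − 6·R1.
R2 ← R2 / (9/2).
R1 ← R1 + 1/4·R2.
R3 ← R3 − 3·R2.
R4 ← R4 − 7/2·R2.
R3 ← R3 / (13/3).
R1 ← R1 + 5/18·R3.
R2 ← R2 + 1/9·R3.
R4 ← R4 + 37/9·R3.
R4 ← R4 / (-413/39).
R1 ← R1 − 19/39·R4.
R2 ← R2 + 47/39·R4.
R3 ← R3 + 24/13·R4.
Rank is 4 with 5 unknowns, leaving t free.

infinitely many solutions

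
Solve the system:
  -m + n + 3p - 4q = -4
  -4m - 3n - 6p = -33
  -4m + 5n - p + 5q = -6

infinitely many solutions

Row-reduce:
R1 ← R1 / (-1).
R2 ← R2 + 4·R1.
R3 ← R3 + 4·R1.
R2 ← R2 / (-7).
R1 ← R1 + 1·R2.
R3 ← R3 − 1·R2.
R3 ← R3 / (-109/7).
R1 ← R1 + 3/7·R3.
R2 ← R2 − 18/7·R3.
Rank is 3 with 4 unknowns, leaving q free.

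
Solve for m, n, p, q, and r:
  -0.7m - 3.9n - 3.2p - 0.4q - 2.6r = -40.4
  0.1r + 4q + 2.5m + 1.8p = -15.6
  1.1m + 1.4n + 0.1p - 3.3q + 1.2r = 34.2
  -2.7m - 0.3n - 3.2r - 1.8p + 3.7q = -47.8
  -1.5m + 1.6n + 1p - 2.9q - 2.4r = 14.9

Row-reduce the augmented matrix:
R1 ← R1 / (-7/10).
R2 ← R2 − 5/2·R1.
R3 ← R3 − 11/10·R1.
R4 ← R4 + 27/10·R1.
R5 ← R5 + 3/2·R1.
R2 ← R2 / (-195/14).
R1 ← R1 − 39/7·R2.
R3 ← R3 + 331/70·R2.
R4 ← R4 − 516/35·R2.
R5 ← R5 − 697/70·R2.
R3 ← R3 / (-16183/9750).
R1 ← R1 − 18/25·R3.
R2 ← R2 − 674/975·R3.
R4 ← R4 − 571/1625·R3.
R5 ← R5 − 4748/4875·R3.
R4 ← R4 / (1124413/161830).
R1 ← R1 + 7814/16183·R4.
R2 ← R2 + 35350/16183·R4.
R3 ← R3 − 46815/16183·R4.
R5 ← R5 + 489067/161830·R4.
R5 ← R5 / (-10110757/2248826).
R1 ← R1 + 63813/1124413·R5.
R2 ← R2 + 155149/1124413·R5.
R3 ← R3 − 1174181/1124413·R5.
R4 ← R4 + 460388/1124413·R5.
Reading off the reduced rows gives m = 1, n = 5, p = 3, q = -6, r = 5.

m = 1, n = 5, p = 3, q = -6, r = 5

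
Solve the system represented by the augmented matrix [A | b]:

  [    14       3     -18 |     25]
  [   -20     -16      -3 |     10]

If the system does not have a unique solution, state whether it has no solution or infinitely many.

Row-reduce:
R1 ← R1 / (14).
R2 ← R2 + 20·R1.
R2 ← R2 / (-82/7).
R1 ← R1 − 3/14·R2.
Rank is 2 with 3 unknowns, leaving x_3 free.

infinitely many solutions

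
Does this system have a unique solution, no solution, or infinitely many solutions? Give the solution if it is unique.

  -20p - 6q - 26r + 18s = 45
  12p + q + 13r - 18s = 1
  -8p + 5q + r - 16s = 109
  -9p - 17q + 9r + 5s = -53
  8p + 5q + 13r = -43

no solution

Row-reduce:
R1 ← R1 / (-20).
R2 ← R2 − 12·R1.
R3 ← R3 + 8·R1.
R4 ← R4 + 9·R1.
R5 ← R5 − 8·R1.
R2 ← R2 / (-13/5).
R1 ← R1 − 3/10·R2.
R3 ← R3 − 37/5·R2.
R4 ← R4 + 143/10·R2.
R5 ← R5 − 13/5·R2.
R3 ← R3 / (4).
R1 ← R1 − 1·R3.
R2 ← R2 − 1·R3.
R4 ← R4 − 35·R3.
R4 ← R4 / (10889/26).
R1 ← R1 − 239/26·R4.
R2 ← R2 − 178/13·R4.
R3 ← R3 + 142/13·R4.
Row 5 reduces to 0 = 3, a contradiction. The system is inconsistent.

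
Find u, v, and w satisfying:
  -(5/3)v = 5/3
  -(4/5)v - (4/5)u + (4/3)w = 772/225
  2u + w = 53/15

u = 3/5, v = -1, w = 7/3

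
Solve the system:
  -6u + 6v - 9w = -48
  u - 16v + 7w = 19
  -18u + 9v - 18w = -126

Row-reduce the augmented matrix:
R1 ← R1 / (-6).
R2 ← R2 − 1·R1.
R3 ← R3 + 18·R1.
R2 ← R2 / (-15).
R1 ← R1 + 1·R2.
R3 ← R3 + 9·R2.
R3 ← R3 / (57/10).
R1 ← R1 − 17/15·R3.
R2 ← R2 + 11/30·R3.
Reading off the reduced rows gives u = 5, v = 0, w = 2.

u = 5, v = 0, w = 2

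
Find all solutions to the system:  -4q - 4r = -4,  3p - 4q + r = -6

Row-reduce:
Swap R1 and R2.
R1 ← R1 / (3).
R2 ← R2 / (-4).
R1 ← R1 + 4/3·R2.
Rank is 2 with 3 unknowns, leaving r free.

infinitely many solutions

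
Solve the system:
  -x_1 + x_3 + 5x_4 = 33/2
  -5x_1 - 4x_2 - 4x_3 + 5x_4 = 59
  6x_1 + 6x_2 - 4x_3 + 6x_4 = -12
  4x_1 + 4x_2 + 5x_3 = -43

no solution

Row-reduce:
R1 ← R1 / (-1).
R2 ← R2 + 5·R1.
R3 ← R3 − 6·R1.
R4 ← R4 − 4·R1.
R2 ← R2 / (-4).
R3 ← R3 − 6·R2.
R4 ← R4 − 4·R2.
R3 ← R3 / (-23/2).
R1 ← R1 + 1·R3.
R2 ← R2 − 9/4·R3.
Row 4 reduces to 0 = -1/2, a contradiction. The system is inconsistent.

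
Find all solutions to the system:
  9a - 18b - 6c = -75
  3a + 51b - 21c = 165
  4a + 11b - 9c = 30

Row-reduce:
R1 ← R1 / (9).
R2 ← R2 − 3·R1.
R3 ← R3 − 4·R1.
R2 ← R2 / (57).
R1 ← R1 + 2·R2.
R3 ← R3 − 19·R2.
Rank is 2 with 3 unknowns, leaving c free.

infinitely many solutions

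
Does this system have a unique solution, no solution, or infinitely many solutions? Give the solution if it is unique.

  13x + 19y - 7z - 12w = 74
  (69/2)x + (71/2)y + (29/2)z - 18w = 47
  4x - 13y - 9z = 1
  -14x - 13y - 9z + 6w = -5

Row-reduce:
R1 ← R1 / (13).
R2 ← R2 − 69/2·R1.
R3 ← R3 − 4·R1.
R4 ← R4 + 14·R1.
R2 ← R2 / (-194/13).
R1 ← R1 − 19/13·R2.
R3 ← R3 + 245/13·R2.
R4 ← R4 − 97/13·R2.
R3 ← R3 / (-4716/97).
R1 ← R1 − 262/97·R3.
R2 ← R2 + 215/97·R3.
Rank is 3 with 4 unknowns, leaving w free.

infinitely many solutions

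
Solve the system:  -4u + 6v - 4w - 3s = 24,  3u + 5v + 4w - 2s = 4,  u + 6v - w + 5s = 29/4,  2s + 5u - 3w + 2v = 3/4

u = -1, v = 2, w = -5/4, s = -1

Row-reduce the augmented matrix:
R1 ← R1 / (-4).
R2 ← R2 − 3·R1.
R3 ← R3 − 1·R1.
R4 ← R4 − 5·R1.
R2 ← R2 / (19/2).
R1 ← R1 + 3/2·R2.
R3 ← R3 − 15/2·R2.
R4 ← R4 − 19/2·R2.
R3 ← R3 / (-53/19).
R1 ← R1 − 22/19·R3.
R2 ← R2 − 2/19·R3.
R4 ← R4 + 9·R3.
R4 ← R4 / (-1168/53).
R1 ← R1 − 343/106·R4.
R2 ← R2 + 17/106·R4.
R3 ← R3 + 289/106·R4.
Reading off the reduced rows gives u = -1, v = 2, w = -5/4, s = -1.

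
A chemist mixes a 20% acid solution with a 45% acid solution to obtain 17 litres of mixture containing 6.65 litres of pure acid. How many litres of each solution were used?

Let a = litres of solution A, b = litres of solution B.
  a + b = 17
  (1/5)a + (9/20)b = 133/20
Row-reduce the augmented matrix:
R2 ← R2 − 1/5·R1.
R2 ← R2 / (1/4).
R1 ← R1 − 1·R2.
Reading off the reduced rows gives a = 4, b = 13.

litres of solution A: 4, litres of solution B: 13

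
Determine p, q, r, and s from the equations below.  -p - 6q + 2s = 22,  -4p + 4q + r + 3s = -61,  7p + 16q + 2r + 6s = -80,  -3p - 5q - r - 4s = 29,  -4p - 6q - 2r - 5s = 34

Row-reduce the augmented matrix:
R1 ← R1 / (-1).
R2 ← R2 + 4·R1.
R3 ← R3 − 7·R1.
R4 ← R4 + 3·R1.
R5 ← R5 + 4·R1.
R2 ← R2 / (28).
R1 ← R1 − 6·R2.
R3 ← R3 + 26·R2.
R4 ← R4 − 13·R2.
R5 ← R5 − 18·R2.
R3 ← R3 / (41/14).
R1 ← R1 + 3/14·R3.
R2 ← R2 − 1/28·R3.
R4 ← R4 + 41/28·R3.
R5 ← R5 + 37/14·R3.
Swap R4 and R5.
R4 ← R4 / (167/41).
R1 ← R1 − 8/41·R4.
R2 ← R2 + 15/41·R4.
R3 ← R3 − 215/41·R4.
R5 reduces to 0 = 0, so the extra equation is consistent.
Reading off the reduced rows gives p = 6, q = -6, r = -1, s = -4.

p = 6, q = -6, r = -1, s = -4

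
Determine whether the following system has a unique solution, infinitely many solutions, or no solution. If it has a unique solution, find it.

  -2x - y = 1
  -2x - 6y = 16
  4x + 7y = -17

x = 1, y = -3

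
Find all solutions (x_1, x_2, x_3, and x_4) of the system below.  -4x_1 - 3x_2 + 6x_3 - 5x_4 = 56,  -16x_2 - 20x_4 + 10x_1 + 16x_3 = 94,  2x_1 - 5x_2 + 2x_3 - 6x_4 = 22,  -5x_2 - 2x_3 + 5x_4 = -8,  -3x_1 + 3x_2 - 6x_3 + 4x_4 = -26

no solution

Row-reduce:
R1 ← R1 / (-4).
R2 ← R2 − 10·R1.
R3 ← R3 − 2·R1.
R5 ← R5 + 3·R1.
R2 ← R2 / (-47/2).
R1 ← R1 − 3/4·R2.
R3 ← R3 + 13/2·R2.
R4 ← R4 + 5·R2.
R5 ← R5 − 21/4·R2.
R3 ← R3 / (-168/47).
R1 ← R1 + 24/47·R3.
R2 ← R2 + 62/47·R3.
R4 ← R4 + 404/47·R3.
R5 ← R5 + 168/47·R3.
R4 ← R4 / (451/42).
R1 ← R1 − 1/7·R4.
R2 ← R2 − 101/84·R4.
R3 ← R3 + 23/168·R4.
Row 5 reduces to 0 = -1, a contradiction. The system is inconsistent.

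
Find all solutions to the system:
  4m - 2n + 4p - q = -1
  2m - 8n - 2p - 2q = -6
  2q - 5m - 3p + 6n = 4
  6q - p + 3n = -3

infinitely many solutions

Row-reduce:
R1 ← R1 / (4).
R2 ← R2 − 2·R1.
R3 ← R3 + 5·R1.
R2 ← R2 / (-7).
R1 ← R1 + 1/2·R2.
R3 ← R3 − 7/2·R2.
R4 ← R4 − 3·R2.
Swap R3 and R4.
R3 ← R3 / (-19/7).
R1 ← R1 − 9/7·R3.
R2 ← R2 − 4/7·R3.
Rank is 3 with 4 unknowns, leaving q free.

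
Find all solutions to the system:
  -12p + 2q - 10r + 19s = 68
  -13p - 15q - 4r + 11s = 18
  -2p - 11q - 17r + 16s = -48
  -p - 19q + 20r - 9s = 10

p = -3, q = 3, r = 5, s = 4

Row-reduce the augmented matrix:
R1 ← R1 / (-12).
R2 ← R2 + 13·R1.
R3 ← R3 + 2·R1.
R4 ← R4 + 1·R1.
R2 ← R2 / (-103/6).
R1 ← R1 + 1/6·R2.
R3 ← R3 + 34/3·R2.
R4 ← R4 + 115/6·R2.
R3 ← R3 / (-2044/103).
R1 ← R1 − 79/103·R3.
R2 ← R2 + 41/103·R3.
R4 ← R4 − 1360/103·R3.
R4 ← R4 / (6574/511).
R1 ← R1 + 3065/4088·R4.
R2 ← R2 − 711/4088·R4.
R3 ← R3 + 3947/4088·R4.
Reading off the reduced rows gives p = -3, q = 3, r = 5, s = 4.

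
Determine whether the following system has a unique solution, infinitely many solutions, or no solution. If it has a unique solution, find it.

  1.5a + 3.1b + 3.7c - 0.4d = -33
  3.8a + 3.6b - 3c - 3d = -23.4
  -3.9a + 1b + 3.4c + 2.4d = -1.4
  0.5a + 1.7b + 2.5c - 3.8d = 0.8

a = -6, b = -6, c = -2, d = -5

Row-reduce the augmented matrix:
R1 ← R1 / (3/2).
R2 ← R2 − 19/5·R1.
R3 ← R3 + 39/10·R1.
R4 ← R4 − 1/2·R1.
R2 ← R2 / (-319/75).
R1 ← R1 − 31/15·R2.
R3 ← R3 − 453/50·R2.
R4 ← R4 − 2/3·R2.
R3 ← R3 / (-1467/110).
R1 ← R1 + 39/11·R3.
R2 ← R2 − 32/11·R3.
R4 ← R4 + 37/55·R3.
R4 ← R4 / (-815378/212715).
R1 ← R1 + 6644/14181·R4.
R2 ← R2 + 6779/42543·R4.
R3 ← R3 − 9161/42543·R4.
Reading off the reduced rows gives a = -6, b = -6, c = -2, d = -5.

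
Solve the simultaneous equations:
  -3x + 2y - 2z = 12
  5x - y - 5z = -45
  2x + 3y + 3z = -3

Row-reduce the augmented matrix:
R1 ← R1 / (-3).
R2 ← R2 − 5·R1.
R3 ← R3 − 2·R1.
R2 ← R2 / (7/3).
R1 ← R1 + 2/3·R2.
R3 ← R3 − 13/3·R2.
R3 ← R3 / (120/7).
R1 ← R1 + 12/7·R3.
R2 ← R2 + 25/7·R3.
Reading off the reduced rows gives x = -6, y = 0, z = 3.

x = -6, y = 0, z = 3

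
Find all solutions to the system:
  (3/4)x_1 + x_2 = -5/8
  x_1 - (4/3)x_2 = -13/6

From equation 1: x_2 = -5/8 − 3/4·x_1.
Substitute into equation 2 and solve: x_1 = -3/2.
Then x_2 = 1/2.

x_1 = -3/2, x_2 = 1/2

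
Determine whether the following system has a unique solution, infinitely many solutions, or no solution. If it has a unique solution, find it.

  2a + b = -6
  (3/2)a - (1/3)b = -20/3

a = -4, b = 2

From equation 1: b = -6 − 2·a.
Substitute into equation 2 and solve: a = -4.
Then b = 2.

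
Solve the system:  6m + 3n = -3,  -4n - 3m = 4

Row-reduce the augmented matrix:
R1 ← R1 / (6).
R2 ← R2 + 3·R1.
R2 ← R2 / (-5/2).
R1 ← R1 − 1/2·R2.
Reading off the reduced rows gives m = 0, n = -1.

m = 0, n = -1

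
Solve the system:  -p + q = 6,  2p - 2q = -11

no solution

Row-reduce:
R1 ← R1 / (-1).
R2 ← R2 − 2·R1.
Row 2 reduces to 0 = 1, a contradiction. The system is inconsistent.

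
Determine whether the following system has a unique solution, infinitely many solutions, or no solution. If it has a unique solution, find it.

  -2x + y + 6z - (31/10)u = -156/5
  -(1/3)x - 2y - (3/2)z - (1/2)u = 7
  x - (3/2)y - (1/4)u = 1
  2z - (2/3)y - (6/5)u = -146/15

infinitely many solutions

Row-reduce:
R1 ← R1 / (-2).
R2 ← R2 + 1/3·R1.
R3 ← R3 − 1·R1.
R2 ← R2 / (-13/6).
R1 ← R1 + 1/2·R2.
R3 ← R3 + 1·R2.
R4 ← R4 + 2/3·R2.
R3 ← R3 / (54/13).
R1 ← R1 + 63/26·R3.
R2 ← R2 − 15/13·R3.
R4 ← R4 − 36/13·R3.
Rank is 3 with 4 unknowns, leaving u free.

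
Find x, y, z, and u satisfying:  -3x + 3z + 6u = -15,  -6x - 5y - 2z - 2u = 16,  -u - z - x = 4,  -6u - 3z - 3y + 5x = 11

x = -2, y = 0, z = 3, u = -5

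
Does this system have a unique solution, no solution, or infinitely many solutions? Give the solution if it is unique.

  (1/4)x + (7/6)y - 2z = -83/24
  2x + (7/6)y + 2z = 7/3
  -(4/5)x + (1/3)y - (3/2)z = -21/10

x = -1/2, y = 0, z = 5/3

Row-reduce the augmented matrix:
R1 ← R1 / (1/4).
R2 ← R2 − 2·R1.
R3 ← R3 + 4/5·R1.
R2 ← R2 / (-49/6).
R1 ← R1 − 14/3·R2.
R3 ← R3 − 61/15·R2.
R3 ← R3 / (521/490).
R1 ← R1 − 16/7·R3.
R2 ← R2 + 108/49·R3.
Reading off the reduced rows gives x = -1/2, y = 0, z = 5/3.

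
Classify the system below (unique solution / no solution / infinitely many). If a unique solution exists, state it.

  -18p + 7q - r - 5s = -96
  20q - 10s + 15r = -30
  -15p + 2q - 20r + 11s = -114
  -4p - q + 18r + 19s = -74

p = 5, q = -3, r = 0, s = -3

Row-reduce the augmented matrix:
R1 ← R1 / (-18).
R3 ← R3 + 15·R1.
R4 ← R4 + 4·R1.
R2 ← R2 / (20).
R1 ← R1 + 7/18·R2.
R3 ← R3 + 23/6·R2.
R4 ← R4 + 23/9·R2.
R3 ← R3 / (-391/24).
R1 ← R1 − 25/72·R3.
R2 ← R2 − 3/4·R3.
R4 ← R4 − 725/36·R3.
R4 ← R4 / (13768/391).
R1 ← R1 − 143/391·R4.
R2 ← R2 − 43/391·R4.
R3 ← R3 + 318/391·R4.
Reading off the reduced rows gives p = 5, q = -3, r = 0, s = -3.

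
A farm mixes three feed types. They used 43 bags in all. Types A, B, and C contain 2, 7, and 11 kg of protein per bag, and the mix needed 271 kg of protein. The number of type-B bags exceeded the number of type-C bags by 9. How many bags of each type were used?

Let a = type-A bags, b = type-B bags, c = type-C bags.
  a + b + c = 43
  2a + 7b + 11c = 271
  b - c = 9
Row-reduce the augmented matrix:
R2 ← R2 − 2·R1.
R2 ← R2 / (5).
R1 ← R1 − 1·R2.
R3 ← R3 − 1·R2.
R3 ← R3 / (-14/5).
R1 ← R1 + 4/5·R3.
R2 ← R2 − 9/5·R3.
Reading off the reduced rows gives a = 14, b = 19, c = 10.

type-A bags: 14, type-B bags: 19, type-C bags: 10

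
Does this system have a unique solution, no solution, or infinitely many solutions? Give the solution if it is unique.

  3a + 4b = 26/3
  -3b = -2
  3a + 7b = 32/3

a = 2, b = 2/3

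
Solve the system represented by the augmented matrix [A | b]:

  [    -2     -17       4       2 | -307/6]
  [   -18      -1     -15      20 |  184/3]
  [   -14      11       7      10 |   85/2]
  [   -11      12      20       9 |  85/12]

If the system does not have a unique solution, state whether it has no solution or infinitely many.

x_1 = -3, x_2 = 8/3, x_3 = -7/3, x_4 = -5/4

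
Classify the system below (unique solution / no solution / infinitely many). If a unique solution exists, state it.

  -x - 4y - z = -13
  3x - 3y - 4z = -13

infinitely many solutions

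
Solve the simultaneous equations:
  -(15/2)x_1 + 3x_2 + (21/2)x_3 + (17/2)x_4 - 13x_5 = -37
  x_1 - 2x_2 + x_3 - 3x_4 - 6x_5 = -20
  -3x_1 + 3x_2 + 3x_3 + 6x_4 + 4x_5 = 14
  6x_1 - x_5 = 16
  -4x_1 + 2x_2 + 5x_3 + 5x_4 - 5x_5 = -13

Row-reduce:
R1 ← R1 / (-15/2).
R2 ← R2 − 1·R1.
R3 ← R3 + 3·R1.
R4 ← R4 − 6·R1.
R5 ← R5 + 4·R1.
R2 ← R2 / (-8/5).
R1 ← R1 + 2/5·R2.
R3 ← R3 − 9/5·R2.
R4 ← R4 − 12/5·R2.
R5 ← R5 − 2/5·R2.
R3 ← R3 / (3/2).
R1 ← R1 + 2·R3.
R2 ← R2 + 3/2·R3.
R4 ← R4 − 12·R3.
R4 ← R4 / (-27).
R1 ← R1 − 13/3·R4.
R2 ← R2 − 16/3·R4.
R3 ← R3 − 1/3·R4.
Row 5 reduces to 0 = 1/2, a contradiction. The system is inconsistent.

no solution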